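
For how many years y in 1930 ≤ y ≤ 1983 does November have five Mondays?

November has 30 days; it has five Mondays when Monday falls among the first (month-length − 28) days — i.e. when November 1 is one of Monday/Sunday.
November 1 by year: 1930:Sat 1931:Sun✓ 1932:Tue 1933:Wed 1934:Thu 1935:Fri 1936:Sun✓ 1937:Mon✓ 1938:Tue 1939:Wed 1940:Fri 1941:Sat 1942:Sun✓ 1943:Mon✓ 1944:Wed …(24 more)… 1969:Sat 1970:Sun✓ 1971:Mon✓ 1972:Wed 1973:Thu 1974:Fri 1975:Sat 1976:Mon✓ 1977:Tue 1978:Wed 1979:Thu 1980:Sat 1981:Sun✓ 1982:Mon✓ 1983:Tue
Years with five Mondays: 1931, 1936, 1937, 1942, 1943, 1948, 1953, 1954, 1959, 1964, 1965, 1970, 1971, 1976, 1981, 1982 → 16.

16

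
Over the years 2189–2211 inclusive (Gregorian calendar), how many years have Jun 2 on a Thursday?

Track Jun 2's weekday year by year (advancing +1, or +2 across a Feb 29):
  2189: Tue  2190: Wed (+1)  2191: Thu (+1) ✓  2192: Sat (+2)  2193: Sun (+1)
  2194: Mon (+1)  2195: Tue (+1)  2196: Thu (+2) ✓  2197: Fri (+1)  2198: Sat (+1)
  2199: Sun (+1)  2200: Mon (+1)  2201: Tue (+1)  2202: Wed (+1)  2203: Thu (+1) ✓
  2204: Sat (+2)  2205: Sun (+1)  2206: Mon (+1)  2207: Tue (+1)  2208: Thu (+2) ✓
  2209: Fri (+1)  2210: Sat (+1)  2211: Sun (+1)
Thursday years: 2191, 2196, 2203, 2208 — 4 in total.

4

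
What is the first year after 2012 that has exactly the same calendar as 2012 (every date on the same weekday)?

Two years share a calendar iff Jan 1 falls on the same weekday and both are leap or both are common. 2012: Jan 1 is Sunday, leap year.
2013: Jan 1 Tuesday, common
2014: Jan 1 Wednesday, common
2015: Jan 1 Thursday, common
2016: Jan 1 Friday, leap
2017: Jan 1 Sunday, common
2018: Jan 1 Monday, common
2019: Jan 1 Tuesday, common
2020: Jan 1 Wednesday, leap
2021: Jan 1 Friday, common
2022: Jan 1 Saturday, common
2023: Jan 1 Sunday, common
2024: Jan 1 Monday, leap
2025: Jan 1 Wednesday, common
2026: Jan 1 Thursday, common
2027: Jan 1 Friday, common
2028: Jan 1 Saturday, leap
2029: Jan 1 Monday, common
2030: Jan 1 Tuesday, common
2031: Jan 1 Wednesday, common
2032: Jan 1 Thursday, leap
2033: Jan 1 Saturday, common
2034: Jan 1 Sunday, common
2035: Jan 1 Monday, common
2036: Jan 1 Tuesday, leap
2037: Jan 1 Thursday, common
2038: Jan 1 Friday, common
2039: Jan 1 Saturday, common
2040: Jan 1 Sunday, leap
2040 matches on both conditions.

2040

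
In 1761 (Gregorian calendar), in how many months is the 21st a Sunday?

1

Check the 21st of each month of 1761: Jan 21: Wed, Feb 21: Sat, Mar 21: Sat, Apr 21: Tue, May 21: Thu, Jun 21: Sun, Jul 21: Tue, Aug 21: Fri, Sep 21: Mon, Oct 21: Wed, Nov 21: Sat, Dec 21: Mon.
Sunday occurs in June — 1 month.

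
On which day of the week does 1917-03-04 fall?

Sunday

January 1, 1917 is a Monday.
March 4 is day 63 of the year, i.e. 62 days after Jan 1.
62 mod 7 = 6, so advance 6 weekdays from Monday: Sunday.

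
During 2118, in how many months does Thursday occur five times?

A month of length L has five Thursdays iff its first Thursday is on day ≤ L−28 (so day 1–3 in a 31-day month, 1–2 in a 30-day month, day 1 in a leap February).
Checking each month of 2118: Jan starts Sat (31d); Feb starts Tue (28d); Mar starts Tue (31d) ✓; Apr starts Fri (30d); May starts Sun (31d); Jun starts Wed (30d) ✓; Jul starts Fri (31d); Aug starts Mon (31d); Sep starts Thu (30d) ✓; Oct starts Sat (31d); Nov starts Tue (30d); Dec starts Thu (31d) ✓.
Five-Thursday months: March, June, September, December → 4.

4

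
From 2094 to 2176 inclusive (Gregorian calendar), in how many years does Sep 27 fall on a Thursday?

12

Track Sep 27's weekday year by year (advancing +1, or +2 across a Feb 29):
  2094: Mon  2095: Tue (+1)  2096: Thu (+2) ✓  2097: Fri (+1)  2098: Sat (+1)
  2099: Sun (+1)  2100: Mon (+1)  2101: Tue (+1)  2102: Wed (+1)  2103: Thu (+1) ✓
  2104: Sat (+2)  2105: Sun (+1)  2106: Mon (+1)  2107: Tue (+1)  … (55 more years) …
  2163: Tue (+1)  2164: Thu (+2) ✓  2165: Fri (+1)  2166: Sat (+1)  2167: Sun (+1)
  2168: Tue (+2)  2169: Wed (+1)  2170: Thu (+1) ✓  2171: Fri (+1)  2172: Sun (+2)
  2173: Mon (+1)  2174: Tue (+1)  2175: Wed (+1)  2176: Fri (+2)
Thursday years: 2096, 2103, 2108, 2114, 2125, 2131, 2136, 2142, 2153, 2159, 2164, 2170 — 12 in total.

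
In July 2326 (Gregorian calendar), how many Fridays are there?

July 2326 has 31 days and begins on Thursday.
The first Friday is July 2.
Fridays fall on 2, 9, 16, 23, 30 — that's 5.

5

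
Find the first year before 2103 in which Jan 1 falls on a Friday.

Jan 1 advances by 2 weekdays after a leap year and by 1 after a common year.
2103: Jan 1 is Monday.
2102: Sunday
2101: Saturday
2100: Friday
2100 begins on a Friday

2100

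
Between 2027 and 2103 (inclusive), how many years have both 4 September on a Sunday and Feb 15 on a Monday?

Check each year's weekday for 4 September and Feb 15:
  2027: Sat/Mon  2028: Mon/Tue  2029: Tue/Thu  2030: Wed/Fri  2031: Thu/Sat  2032: Sat/Sun  2033: Sun/Tue  2034: Mon/Wed  2035: Tue/Thu  2036: Thu/Fri  2037: Fri/Sun  2038: Sat/Mon  2039: Sun/Tue  2040: Tue/Wed  …(49 more)…  2090: Mon/Wed  2091: Tue/Thu  2092: Thu/Fri  2093: Fri/Sun  2094: Sat/Mon  2095: Sun/Tue  2096: Tue/Wed  2097: Wed/Fri  2098: Thu/Sat  2099: Fri/Sun  2100: Sat/Mon  2101: Sun/Tue  2102: Mon/Wed  2103: Tue/Thu
Both conditions hold in: 2044, 2072 — 2.

2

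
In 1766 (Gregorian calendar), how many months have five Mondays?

A month of length L has five Mondays iff its first Monday is on day ≤ L−28 (so day 1–3 in a 31-day month, 1–2 in a 30-day month, day 1 in a leap February).
Checking each month of 1766: Jan starts Wed (31d); Feb starts Sat (28d); Mar starts Sat (31d) ✓; Apr starts Tue (30d); May starts Thu (31d); Jun starts Sun (30d) ✓; Jul starts Tue (31d); Aug starts Fri (31d); Sep starts Mon (30d) ✓; Oct starts Wed (31d); Nov starts Sat (30d); Dec starts Mon (31d) ✓.
Five-Monday months: March, June, September, December → 4.

4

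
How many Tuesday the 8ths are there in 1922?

1

Check the 8th of each month of 1922: Jan 8: Sun, Feb 8: Wed, Mar 8: Wed, Apr 8: Sat, May 8: Mon, Jun 8: Thu, Jul 8: Sat, Aug 8: Tue, Sep 8: Fri, Oct 8: Sun, Nov 8: Wed, Dec 8: Fri.
Tuesday occurs in August — 1 month.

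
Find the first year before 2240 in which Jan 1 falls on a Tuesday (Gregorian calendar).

Jan 1 advances by 2 weekdays after a leap year and by 1 after a common year.
2240: Jan 1 is Wednesday (leap).
2239: Tuesday
2239 begins on a Tuesday

2239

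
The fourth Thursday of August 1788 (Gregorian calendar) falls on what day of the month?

28

August 1, 1788 is a Friday, so the first Thursday is the 7th.
The fourth Thursday is 7 + 21 = 28.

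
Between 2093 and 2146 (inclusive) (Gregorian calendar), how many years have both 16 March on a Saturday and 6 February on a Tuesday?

Check each year's weekday for 16 March and 6 February:
  2093: Mon/Fri  2094: Tue/Sat  2095: Wed/Sun  2096: Fri/Mon  2097: Sat/Wed  2098: Sun/Thu  2099: Mon/Fri  2100: Tue/Sat  2101: Wed/Sun  2102: Thu/Mon  2103: Fri/Tue  2104: Sun/Wed  2105: Mon/Fri  2106: Tue/Sat  …(26 more)…  2133: Mon/Fri  2134: Tue/Sat  2135: Wed/Sun  2136: Fri/Mon  2137: Sat/Wed  2138: Sun/Thu  2139: Mon/Fri  2140: Wed/Sat  2141: Thu/Mon  2142: Fri/Tue  2143: Sat/Wed  2144: Mon/Thu  2145: Tue/Sat  2146: Wed/Sun
Both conditions hold in: 2120 — 1.

1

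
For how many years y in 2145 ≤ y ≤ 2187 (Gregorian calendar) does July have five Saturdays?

July has 31 days; it has five Saturdays when Saturday falls among the first (month-length − 28) days — i.e. when July 1 is one of Saturday/Friday/Thursday.
July 1 by year: 2145:Thu✓ 2146:Fri✓ 2147:Sat✓ 2148:Mon 2149:Tue 2150:Wed 2151:Thu✓ 2152:Sat✓ 2153:Sun 2154:Mon 2155:Tue 2156:Thu✓ 2157:Fri✓ 2158:Sat✓ 2159:Sun …(13 more)… 2173:Thu✓ 2174:Fri✓ 2175:Sat✓ 2176:Mon 2177:Tue 2178:Wed 2179:Thu✓ 2180:Sat✓ 2181:Sun 2182:Mon 2183:Tue 2184:Thu✓ 2185:Fri✓ 2186:Sat✓ 2187:Sun
Years with five Saturdays: 2145, 2146, 2147, 2151, 2152, 2156, 2157, 2158, 2162, 2163, 2168, 2169, 2173, 2174, 2175, 2179, 2180, 2184, 2185, 2186 → 20.

20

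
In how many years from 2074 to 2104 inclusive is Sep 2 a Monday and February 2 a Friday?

Check each year's weekday for Sep 2 and February 2:
  2074: Sun/Fri  2075: Mon/Sat  2076: Wed/Sun  2077: Thu/Tue  2078: Fri/Wed  2079: Sat/Thu  2080: Mon/Fri ✓  2081: Tue/Sun  2082: Wed/Mon  2083: Thu/Tue  2084: Sat/Wed  2085: Sun/Fri  2086: Mon/Sat  2087: Tue/Sun  …(3 more)…  2091: Sun/Fri  2092: Tue/Sat  2093: Wed/Mon  2094: Thu/Tue  2095: Fri/Wed  2096: Sun/Thu  2097: Mon/Sat  2098: Tue/Sun  2099: Wed/Mon  2100: Thu/Tue  2101: Fri/Wed  2102: Sat/Thu  2103: Sun/Fri  2104: Tue/Sat
Both conditions hold in: 2080 — 1.

1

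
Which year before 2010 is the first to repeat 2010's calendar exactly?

Two years share a calendar iff Jan 1 falls on the same weekday and both are leap or both are common. 2010: Jan 1 is Friday, common year.
2009: Jan 1 Thursday, common
2008: Jan 1 Tuesday, leap
2007: Jan 1 Monday, common
2006: Jan 1 Sunday, common
2005: Jan 1 Saturday, common
2004: Jan 1 Thursday, leap
2003: Jan 1 Wednesday, common
2002: Jan 1 Tuesday, common
2001: Jan 1 Monday, common
2000: Jan 1 Saturday, leap
1999: Jan 1 Friday, common
1999 matches on both conditions.

1999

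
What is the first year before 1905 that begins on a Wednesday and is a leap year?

Jan 1 advances by 2 weekdays after a leap year and by 1 after a common year.
1905: Jan 1 is Sunday.
1904: Friday (leap)
1903: Thursday
1902: Wednesday
1901: Tuesday
1900: Monday
1899: Sunday
1898: Saturday
1897: Friday
1896: Wednesday (leap)
1896 begins on a Wednesday and is a leap year.

1896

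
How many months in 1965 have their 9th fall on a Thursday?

Check the 9th of each month of 1965: Jan 9: Sat, Feb 9: Tue, Mar 9: Tue, Apr 9: Fri, May 9: Sun, Jun 9: Wed, Jul 9: Fri, Aug 9: Mon, Sep 9: Thu, Oct 9: Sat, Nov 9: Tue, Dec 9: Thu.
Thursday occurs in September, December — 2 months.

2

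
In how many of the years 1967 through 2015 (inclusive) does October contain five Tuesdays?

21

October has 31 days; it has five Tuesdays when Tuesday falls among the first (month-length − 28) days — i.e. when October 1 is one of Tuesday/Monday/Sunday.
October 1 by year: 1967:Sun✓ 1968:Tue✓ 1969:Wed 1970:Thu 1971:Fri 1972:Sun✓ 1973:Mon✓ 1974:Tue✓ 1975:Wed 1976:Fri 1977:Sat 1978:Sun✓ 1979:Mon✓ 1980:Wed 1981:Thu …(19 more)… 2001:Mon✓ 2002:Tue✓ 2003:Wed 2004:Fri 2005:Sat 2006:Sun✓ 2007:Mon✓ 2008:Wed 2009:Thu 2010:Fri 2011:Sat 2012:Mon✓ 2013:Tue✓ 2014:Wed 2015:Thu
Years with five Tuesdays: 1967, 1968, 1972, 1973, 1974, 1978, 1979, 1984, 1985, 1989, 1990, 1991, 1995, 1996, 2000, 2001, 2002, 2006, 2007, 2012, 2013 → 21.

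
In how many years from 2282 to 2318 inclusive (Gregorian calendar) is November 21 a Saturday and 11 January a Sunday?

4

Check each year's weekday for November 21 and 11 January:
  2282: Tue/Wed  2283: Wed/Thu  2284: Fri/Fri  2285: Sat/Sun ✓  2286: Sun/Mon  2287: Mon/Tue  2288: Wed/Wed  2289: Thu/Fri  2290: Fri/Sat  2291: Sat/Sun ✓  2292: Mon/Mon  2293: Tue/Wed  2294: Wed/Thu  2295: Thu/Fri  …(9 more)…  2305: Tue/Wed  2306: Wed/Thu  2307: Thu/Fri  2308: Sat/Sat  2309: Sun/Mon  2310: Mon/Tue  2311: Tue/Wed  2312: Thu/Thu  2313: Fri/Sat  2314: Sat/Sun ✓  2315: Sun/Mon  2316: Tue/Tue  2317: Wed/Thu  2318: Thu/Fri
Both conditions hold in: 2285, 2291, 2303, 2314 — 4.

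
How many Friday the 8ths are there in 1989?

2

Check the 8th of each month of 1989: Jan 8: Sun, Feb 8: Wed, Mar 8: Wed, Apr 8: Sat, May 8: Mon, Jun 8: Thu, Jul 8: Sat, Aug 8: Tue, Sep 8: Fri, Oct 8: Sun, Nov 8: Wed, Dec 8: Fri.
Friday occurs in September, December — 2 months.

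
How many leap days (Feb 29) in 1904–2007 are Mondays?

Leap years in 1904–2007: 26 of them.
Feb 29 weekday advances by 5 (mod 7) from one leap year to the next four years later (or differs when a century non-leap intervenes).
Leap-day weekdays: 1904:Mon✓ 1908:Sat 1912:Thu 1916:Tue 1920:Sun 1924:Fri 1928:Wed 1932:Mon✓ 1936:Sat 1940:Thu 1944:Tue 1948:Sun 1952:Fri 1956:Wed 1960:Mon✓ 1964:Sat 1968:Thu 1972:Tue 1976:Sun 1980:Fri 1984:Wed 1988:Mon✓ 1992:Sat 1996:Thu 2000:Tue 2004:Sun
Monday: 1904, 1932, 1960, 1988 → 4.

4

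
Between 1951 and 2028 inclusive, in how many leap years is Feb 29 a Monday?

Leap years in 1951–2028: 20 of them.
Feb 29 weekday advances by 5 (mod 7) from one leap year to the next four years later (or differs when a century non-leap intervenes).
Leap-day weekdays: 1952:Fri 1956:Wed 1960:Mon✓ 1964:Sat 1968:Thu 1972:Tue 1976:Sun 1980:Fri 1984:Wed 1988:Mon✓ 1992:Sat 1996:Thu 2000:Tue 2004:Sun 2008:Fri 2012:Wed 2016:Mon✓ 2020:Sat 2024:Thu 2028:Tue
Monday: 1960, 1988, 2016 → 3.

3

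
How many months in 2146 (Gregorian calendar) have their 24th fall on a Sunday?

2

Check the 24th of each month of 2146: Jan 24: Mon, Feb 24: Thu, Mar 24: Thu, Apr 24: Sun, May 24: Tue, Jun 24: Fri, Jul 24: Sun, Aug 24: Wed, Sep 24: Sat, Oct 24: Mon, Nov 24: Thu, Dec 24: Sat.
Sunday occurs in April, July — 2 months.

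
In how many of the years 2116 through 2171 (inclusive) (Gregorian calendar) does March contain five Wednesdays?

24

March has 31 days; it has five Wednesdays when Wednesday falls among the first (month-length − 28) days — i.e. when March 1 is one of Wednesday/Tuesday/Monday.
March 1 by year: 2116:Sun 2117:Mon✓ 2118:Tue✓ 2119:Wed✓ 2120:Fri 2121:Sat 2122:Sun 2123:Mon✓ 2124:Wed✓ 2125:Thu 2126:Fri 2127:Sat 2128:Mon✓ 2129:Tue✓ 2130:Wed✓ …(26 more)… 2157:Tue✓ 2158:Wed✓ 2159:Thu 2160:Sat 2161:Sun 2162:Mon✓ 2163:Tue✓ 2164:Thu 2165:Fri 2166:Sat 2167:Sun 2168:Tue✓ 2169:Wed✓ 2170:Thu 2171:Fri
Years with five Wednesdays: 2117, 2118, 2119, 2123, 2124, 2128, 2129, 2130, 2134, 2135, 2140, 2141, 2145, 2146, 2147, 2151, 2152, 2156, 2157, 2158, 2162, 2163, 2168, 2169 → 24.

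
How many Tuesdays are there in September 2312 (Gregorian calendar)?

September 2312 has 30 days and begins on Sunday.
The first Tuesday is September 3.
Tuesdays fall on 3, 10, 17, 24 — that's 4.

4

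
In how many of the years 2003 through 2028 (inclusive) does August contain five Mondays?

12

August has 31 days; it has five Mondays when Monday falls among the first (month-length − 28) days — i.e. when August 1 is one of Monday/Sunday/Saturday.
August 1 by year: 2003:Fri 2004:Sun✓ 2005:Mon✓ 2006:Tue 2007:Wed 2008:Fri 2009:Sat✓ 2010:Sun✓ 2011:Mon✓ 2012:Wed 2013:Thu 2014:Fri 2015:Sat✓ 2016:Mon✓ 2017:Tue 2018:Wed 2019:Thu 2020:Sat✓ 2021:Sun✓ 2022:Mon✓ 2023:Tue 2024:Thu 2025:Fri 2026:Sat✓ 2027:Sun✓ 2028:Tue
Years with five Mondays: 2004, 2005, 2009, 2010, 2011, 2015, 2016, 2020, 2021, 2022, 2026, 2027 → 12.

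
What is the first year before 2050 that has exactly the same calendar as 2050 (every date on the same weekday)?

Two years share a calendar iff Jan 1 falls on the same weekday and both are leap or both are common. 2050: Jan 1 is Saturday, common year.
2049: Jan 1 Friday, common
2048: Jan 1 Wednesday, leap
2047: Jan 1 Tuesday, common
2046: Jan 1 Monday, common
2045: Jan 1 Sunday, common
2044: Jan 1 Friday, leap
2043: Jan 1 Thursday, common
2042: Jan 1 Wednesday, common
2041: Jan 1 Tuesday, common
2040: Jan 1 Sunday, leap
2039: Jan 1 Saturday, common
2039 matches on both conditions.

2039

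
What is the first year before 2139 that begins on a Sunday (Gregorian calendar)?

2136

Jan 1 advances by 2 weekdays after a leap year and by 1 after a common year.
2139: Jan 1 is Thursday.
2138: Wednesday
2137: Tuesday
2136: Sunday (leap)
2136 begins on a Sunday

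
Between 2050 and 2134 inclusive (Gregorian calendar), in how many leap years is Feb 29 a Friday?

Leap years in 2050–2134: 20 of them.
Feb 29 weekday advances by 5 (mod 7) from one leap year to the next four years later (or differs when a century non-leap intervenes).
Leap-day weekdays: 2052:Thu 2056:Tue 2060:Sun 2064:Fri✓ 2068:Wed 2072:Mon 2076:Sat 2080:Thu 2084:Tue 2088:Sun 2092:Fri✓ 2096:Wed 2104:Fri✓ 2108:Wed 2112:Mon 2116:Sat 2120:Thu 2124:Tue 2128:Sun 2132:Fri✓
Friday: 2064, 2092, 2104, 2132 → 4.

4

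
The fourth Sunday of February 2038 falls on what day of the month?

February 1, 2038 is a Monday, so the first Sunday is the 7th.
The fourth Sunday is 7 + 21 = 28.

28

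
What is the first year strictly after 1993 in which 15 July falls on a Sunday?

2001

From one year to the next, a fixed date's weekday advances by 1, or by 2 when a Feb 29 lies between the two dates.
1993: July 15 is Thursday.
1994: Friday (+1)
1995: Saturday (+1)
1996: Monday (+2)
1997: Tuesday (+1)
1998: Wednesday (+1)
1999: Thursday (+1)
2000: Saturday (+2)
2001: Sunday (+1)
15 July falls on a Sunday in 2001.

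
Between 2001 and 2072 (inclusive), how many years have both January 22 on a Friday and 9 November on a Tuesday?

Check each year's weekday for January 22 and 9 November:
  2001: Mon/Fri  2002: Tue/Sat  2003: Wed/Sun  2004: Thu/Tue  2005: Sat/Wed  2006: Sun/Thu  2007: Mon/Fri  2008: Tue/Sun  2009: Thu/Mon  2010: Fri/Tue ✓  2011: Sat/Wed  2012: Sun/Fri  2013: Tue/Sat  2014: Wed/Sun  …(44 more)…  2059: Wed/Sun  2060: Thu/Tue  2061: Sat/Wed  2062: Sun/Thu  2063: Mon/Fri  2064: Tue/Sun  2065: Thu/Mon  2066: Fri/Tue ✓  2067: Sat/Wed  2068: Sun/Fri  2069: Tue/Sat  2070: Wed/Sun  2071: Thu/Mon  2072: Fri/Wed
Both conditions hold in: 2010, 2021, 2027, 2038, 2049, 2055, 2066 — 7.

7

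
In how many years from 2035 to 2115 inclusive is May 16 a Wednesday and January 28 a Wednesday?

Check each year's weekday for May 16 and January 28:
  2035: Wed/Sun  2036: Fri/Mon  2037: Sat/Wed  2038: Sun/Thu  2039: Mon/Fri  2040: Wed/Sat  2041: Thu/Mon  2042: Fri/Tue  2043: Sat/Wed  2044: Mon/Thu  2045: Tue/Sat  2046: Wed/Sun  2047: Thu/Mon  2048: Sat/Tue  …(53 more)…  2102: Tue/Sat  2103: Wed/Sun  2104: Fri/Mon  2105: Sat/Wed  2106: Sun/Thu  2107: Mon/Fri  2108: Wed/Sat  2109: Thu/Mon  2110: Fri/Tue  2111: Sat/Wed  2112: Mon/Thu  2113: Tue/Sat  2114: Wed/Sun  2115: Thu/Mon
Both conditions hold in: no year — 0.

0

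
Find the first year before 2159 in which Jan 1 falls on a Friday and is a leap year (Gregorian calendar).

Jan 1 advances by 2 weekdays after a leap year and by 1 after a common year.
2159: Jan 1 is Monday.
2158: Sunday
2157: Saturday
2156: Thursday (leap)
2155: Wednesday
2154: Tuesday
2153: Monday
2152: Saturday (leap)
2151: Friday
2150: Thursday
2149: Wednesday
2148: Monday (leap)
2147: Sunday
2146: Saturday
2145: Friday
2144: Wednesday (leap)
2143: Tuesday
2142: Monday
2141: Sunday
2140: Friday (leap)
2140 begins on a Friday and is a leap year.

2140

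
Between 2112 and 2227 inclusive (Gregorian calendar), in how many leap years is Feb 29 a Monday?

Leap years in 2112–2227: 28 of them.
Feb 29 weekday advances by 5 (mod 7) from one leap year to the next four years later (or differs when a century non-leap intervenes).
Leap-day weekdays: 2112:Mon✓ 2116:Sat 2120:Thu 2124:Tue 2128:Sun 2132:Fri 2136:Wed 2140:Mon✓ 2144:Sat 2148:Thu 2152:Tue 2156:Sun 2160:Fri 2164:Wed 2168:Mon✓ 2172:Sat 2176:Thu 2180:Tue 2184:Sun 2188:Fri 2192:Wed 2196:Mon✓ 2204:Wed 2208:Mon✓ 2212:Sat 2216:Thu 2220:Tue 2224:Sun
Monday: 2112, 2140, 2168, 2196, 2208 → 5.

5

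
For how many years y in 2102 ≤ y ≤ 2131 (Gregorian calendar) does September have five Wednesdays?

September has 30 days; it has five Wednesdays when Wednesday falls among the first (month-length − 28) days — i.e. when September 1 is one of Wednesday/Tuesday.
September 1 by year: 2102:Fri 2103:Sat 2104:Mon 2105:Tue✓ 2106:Wed✓ 2107:Thu 2108:Sat 2109:Sun 2110:Mon 2111:Tue✓ 2112:Thu 2113:Fri 2114:Sat 2115:Sun 2116:Tue✓ 2117:Wed✓ 2118:Thu 2119:Fri 2120:Sun 2121:Mon 2122:Tue✓ 2123:Wed✓ 2124:Fri 2125:Sat 2126:Sun 2127:Mon 2128:Wed✓ 2129:Thu 2130:Fri 2131:Sat
Years with five Wednesdays: 2105, 2106, 2111, 2116, 2117, 2122, 2123, 2128 → 8.

8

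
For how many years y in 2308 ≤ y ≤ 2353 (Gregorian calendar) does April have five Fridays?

13

April has 30 days; it has five Fridays when Friday falls among the first (month-length − 28) days — i.e. when April 1 is one of Friday/Thursday.
April 1 by year: 2308:Wed 2309:Thu✓ 2310:Fri✓ 2311:Sat 2312:Mon 2313:Tue 2314:Wed 2315:Thu✓ 2316:Sat 2317:Sun 2318:Mon 2319:Tue 2320:Thu✓ 2321:Fri✓ 2322:Sat …(16 more)… 2339:Sat 2340:Mon 2341:Tue 2342:Wed 2343:Thu✓ 2344:Sat 2345:Sun 2346:Mon 2347:Tue 2348:Thu✓ 2349:Fri✓ 2350:Sat 2351:Sun 2352:Tue 2353:Wed
Years with five Fridays: 2309, 2310, 2315, 2320, 2321, 2326, 2327, 2332, 2337, 2338, 2343, 2348, 2349 → 13.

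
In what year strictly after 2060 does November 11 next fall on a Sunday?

2063

From one year to the next, a fixed date's weekday advances by 1, or by 2 when a Feb 29 lies between the two dates.
2060: November 11 is Thursday.
2061: Friday (+1)
2062: Saturday (+1)
2063: Sunday (+1)
November 11 falls on a Sunday in 2063.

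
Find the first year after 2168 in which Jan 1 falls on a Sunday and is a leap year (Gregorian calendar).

2192

Jan 1 advances by 2 weekdays after a leap year and by 1 after a common year.
2168: Jan 1 is Friday (leap).
2169: Sunday
2170: Monday
2171: Tuesday
2172: Wednesday (leap)
2173: Friday
2174: Saturday
2175: Sunday
2176: Monday (leap)
2177: Wednesday
2178: Thursday
2179: Friday
2180: Saturday (leap)
2181: Monday
2182: Tuesday
2183: Wednesday
2184: Thursday (leap)
2185: Saturday
2186: Sunday
2187: Monday
2188: Tuesday (leap)
2189: Thursday
2190: Friday
2191: Saturday
2192: Sunday (leap)
2192 begins on a Sunday and is a leap year.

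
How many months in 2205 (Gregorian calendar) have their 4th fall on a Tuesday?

Check the 4th of each month of 2205: Jan 4: Fri, Feb 4: Mon, Mar 4: Mon, Apr 4: Thu, May 4: Sat, Jun 4: Tue, Jul 4: Thu, Aug 4: Sun, Sep 4: Wed, Oct 4: Fri, Nov 4: Mon, Dec 4: Wed.
Tuesday occurs in June — 1 month.

1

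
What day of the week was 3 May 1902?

January 1, 1902 is a Wednesday.
May 3 is day 123 of the year, i.e. 122 days after Jan 1.
122 mod 7 = 3, so advance 3 weekdays from Wednesday: Saturday.

Saturday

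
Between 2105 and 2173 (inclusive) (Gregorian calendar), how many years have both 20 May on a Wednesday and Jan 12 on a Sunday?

3

Check each year's weekday for 20 May and Jan 12:
  2105: Wed/Mon  2106: Thu/Tue  2107: Fri/Wed  2108: Sun/Thu  2109: Mon/Sat  2110: Tue/Sun  2111: Wed/Mon  2112: Fri/Tue  2113: Sat/Thu  2114: Sun/Fri  2115: Mon/Sat  2116: Wed/Sun ✓  2117: Thu/Tue  2118: Fri/Wed  …(41 more)…  2160: Tue/Sat  2161: Wed/Mon  2162: Thu/Tue  2163: Fri/Wed  2164: Sun/Thu  2165: Mon/Sat  2166: Tue/Sun  2167: Wed/Mon  2168: Fri/Tue  2169: Sat/Thu  2170: Sun/Fri  2171: Mon/Sat  2172: Wed/Sun ✓  2173: Thu/Tue
Both conditions hold in: 2116, 2144, 2172 — 3.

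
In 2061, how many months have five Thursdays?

A month of length L has five Thursdays iff its first Thursday is on day ≤ L−28 (so day 1–3 in a 31-day month, 1–2 in a 30-day month, day 1 in a leap February).
Checking each month of 2061: Jan starts Sat (31d); Feb starts Tue (28d); Mar starts Tue (31d) ✓; Apr starts Fri (30d); May starts Sun (31d); Jun starts Wed (30d) ✓; Jul starts Fri (31d); Aug starts Mon (31d); Sep starts Thu (30d) ✓; Oct starts Sat (31d); Nov starts Tue (30d); Dec starts Thu (31d) ✓.
Five-Thursday months: March, June, September, December → 4.

4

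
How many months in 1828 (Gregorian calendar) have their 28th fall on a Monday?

Check the 28th of each month of 1828: Jan 28: Mon, Feb 28: Thu, Mar 28: Fri, Apr 28: Mon, May 28: Wed, Jun 28: Sat, Jul 28: Mon, Aug 28: Thu, Sep 28: Sun, Oct 28: Tue, Nov 28: Fri, Dec 28: Sun.
Monday occurs in January, April, July — 3 months.

3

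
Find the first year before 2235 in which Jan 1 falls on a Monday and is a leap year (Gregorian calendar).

2216

Jan 1 advances by 2 weekdays after a leap year and by 1 after a common year.
2235: Jan 1 is Thursday.
2234: Wednesday
2233: Tuesday
2232: Sunday (leap)
2231: Saturday
2230: Friday
2229: Thursday
2228: Tuesday (leap)
2227: Monday
2226: Sunday
2225: Saturday
2224: Thursday (leap)
2223: Wednesday
2222: Tuesday
2221: Monday
2220: Saturday (leap)
2219: Friday
2218: Thursday
2217: Wednesday
2216: Monday (leap)
2216 begins on a Monday and is a leap year.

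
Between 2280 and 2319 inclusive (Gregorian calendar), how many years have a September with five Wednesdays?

11

September has 30 days; it has five Wednesdays when Wednesday falls among the first (month-length − 28) days — i.e. when September 1 is one of Wednesday/Tuesday.
September 1 by year: 2280:Wed✓ 2281:Thu 2282:Fri 2283:Sat 2284:Mon 2285:Tue✓ 2286:Wed✓ 2287:Thu 2288:Sat 2289:Sun 2290:Mon 2291:Tue✓ 2292:Thu 2293:Fri 2294:Sat …(10 more)… 2305:Fri 2306:Sat 2307:Sun 2308:Tue✓ 2309:Wed✓ 2310:Thu 2311:Fri 2312:Sun 2313:Mon 2314:Tue✓ 2315:Wed✓ 2316:Fri 2317:Sat 2318:Sun 2319:Mon
Years with five Wednesdays: 2280, 2285, 2286, 2291, 2296, 2297, 2303, 2308, 2309, 2314, 2315 → 11.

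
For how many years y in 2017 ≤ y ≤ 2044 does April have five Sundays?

April has 30 days; it has five Sundays when Sunday falls among the first (month-length − 28) days — i.e. when April 1 is one of Sunday/Saturday.
April 1 by year: 2017:Sat✓ 2018:Sun✓ 2019:Mon 2020:Wed 2021:Thu 2022:Fri 2023:Sat✓ 2024:Mon 2025:Tue 2026:Wed 2027:Thu 2028:Sat✓ 2029:Sun✓ 2030:Mon 2031:Tue 2032:Thu 2033:Fri 2034:Sat✓ 2035:Sun✓ 2036:Tue 2037:Wed 2038:Thu 2039:Fri 2040:Sun✓ 2041:Mon 2042:Tue 2043:Wed 2044:Fri
Years with five Sundays: 2017, 2018, 2023, 2028, 2029, 2034, 2035, 2040 → 8.

8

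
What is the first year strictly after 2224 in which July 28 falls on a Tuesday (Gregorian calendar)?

2229

From one year to the next, a fixed date's weekday advances by 1, or by 2 when a Feb 29 lies between the two dates.
2224: July 28 is Wednesday.
2225: Thursday (+1)
2226: Friday (+1)
2227: Saturday (+1)
2228: Monday (+2)
2229: Tuesday (+1)
July 28 falls on a Tuesday in 2229.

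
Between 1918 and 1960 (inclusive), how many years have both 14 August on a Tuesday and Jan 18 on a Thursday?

4

Check each year's weekday for 14 August and Jan 18:
  1918: Wed/Fri  1919: Thu/Sat  1920: Sat/Sun  1921: Sun/Tue  1922: Mon/Wed  1923: Tue/Thu ✓  1924: Thu/Fri  1925: Fri/Sun  1926: Sat/Mon  1927: Sun/Tue  1928: Tue/Wed  1929: Wed/Fri  1930: Thu/Sat  1931: Fri/Sun  …(15 more)…  1947: Thu/Sat  1948: Sat/Sun  1949: Sun/Tue  1950: Mon/Wed  1951: Tue/Thu ✓  1952: Thu/Fri  1953: Fri/Sun  1954: Sat/Mon  1955: Sun/Tue  1956: Tue/Wed  1957: Wed/Fri  1958: Thu/Sat  1959: Fri/Sun  1960: Sun/Mon
Both conditions hold in: 1923, 1934, 1945, 1951 — 4.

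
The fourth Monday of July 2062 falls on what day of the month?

July 1, 2062 is a Saturday, so the first Monday is the 3rd.
The fourth Monday is 3 + 21 = 24.

24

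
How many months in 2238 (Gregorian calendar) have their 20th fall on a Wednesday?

Check the 20th of each month of 2238: Jan 20: Sat, Feb 20: Tue, Mar 20: Tue, Apr 20: Fri, May 20: Sun, Jun 20: Wed, Jul 20: Fri, Aug 20: Mon, Sep 20: Thu, Oct 20: Sat, Nov 20: Tue, Dec 20: Thu.
Wednesday occurs in June — 1 month.

1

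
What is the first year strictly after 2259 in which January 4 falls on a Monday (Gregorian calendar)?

From one year to the next, a fixed date's weekday advances by 1, or by 2 when a Feb 29 lies between the two dates.
2259: January 4 is Tuesday.
2260: Wednesday (+1)
2261: Friday (+2)
2262: Saturday (+1)
2263: Sunday (+1)
2264: Monday (+1)
January 4 falls on a Monday in 2264.

2264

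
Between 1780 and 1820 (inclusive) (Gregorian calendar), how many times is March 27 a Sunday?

Track March 27's weekday year by year (advancing +1, or +2 across a Feb 29):
  1780: Mon  1781: Tue (+1)  1782: Wed (+1)  1783: Thu (+1)  1784: Sat (+2)
  1785: Sun (+1) ✓  1786: Mon (+1)  1787: Tue (+1)  1788: Thu (+2)  1789: Fri (+1)
  1790: Sat (+1)  1791: Sun (+1) ✓  1792: Tue (+2)  1793: Wed (+1)  … (13 more years) …
  1807: Fri (+1)  1808: Sun (+2) ✓  1809: Mon (+1)  1810: Tue (+1)  1811: Wed (+1)
  1812: Fri (+2)  1813: Sat (+1)  1814: Sun (+1) ✓  1815: Mon (+1)  1816: Wed (+2)
  1817: Thu (+1)  1818: Fri (+1)  1819: Sat (+1)  1820: Mon (+2)
Sunday years: 1785, 1791, 1796, 1803, 1808, 1814 — 6 in total.

6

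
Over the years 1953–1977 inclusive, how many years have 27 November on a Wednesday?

4

Track 27 November's weekday year by year (advancing +1, or +2 across a Feb 29):
  1953: Fri  1954: Sat (+1)  1955: Sun (+1)  1956: Tue (+2)  1957: Wed (+1) ✓
  1958: Thu (+1)  1959: Fri (+1)  1960: Sun (+2)  1961: Mon (+1)  1962: Tue (+1)
  1963: Wed (+1) ✓  1964: Fri (+2)  1965: Sat (+1)  1966: Sun (+1)  1967: Mon (+1)
  1968: Wed (+2) ✓  1969: Thu (+1)  1970: Fri (+1)  1971: Sat (+1)  1972: Mon (+2)
  1973: Tue (+1)  1974: Wed (+1) ✓  1975: Thu (+1)  1976: Sat (+2)  1977: Sun (+1)
Wednesday years: 1957, 1963, 1968, 1974 — 4 in total.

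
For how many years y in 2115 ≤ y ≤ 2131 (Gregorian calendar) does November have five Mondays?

5

November has 30 days; it has five Mondays when Monday falls among the first (month-length − 28) days — i.e. when November 1 is one of Monday/Sunday.
November 1 by year: 2115:Fri 2116:Sun✓ 2117:Mon✓ 2118:Tue 2119:Wed 2120:Fri 2121:Sat 2122:Sun✓ 2123:Mon✓ 2124:Wed 2125:Thu 2126:Fri 2127:Sat 2128:Mon✓ 2129:Tue 2130:Wed 2131:Thu
Years with five Mondays: 2116, 2117, 2122, 2123, 2128 → 5.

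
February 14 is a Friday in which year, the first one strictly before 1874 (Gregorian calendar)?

From one year to the next, a fixed date's weekday advances by 1, or by 2 when a Feb 29 lies between the two dates.
1874: February 14 is Saturday.
1873: Friday (−1)
February 14 falls on a Friday in 1873.

1873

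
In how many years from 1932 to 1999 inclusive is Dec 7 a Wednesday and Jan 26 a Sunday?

0

Check each year's weekday for Dec 7 and Jan 26:
  1932: Wed/Tue  1933: Thu/Thu  1934: Fri/Fri  1935: Sat/Sat  1936: Mon/Sun  1937: Tue/Tue  1938: Wed/Wed  1939: Thu/Thu  1940: Sat/Fri  1941: Sun/Sun  1942: Mon/Mon  1943: Tue/Tue  1944: Thu/Wed  1945: Fri/Fri  …(40 more)…  1986: Sun/Sun  1987: Mon/Mon  1988: Wed/Tue  1989: Thu/Thu  1990: Fri/Fri  1991: Sat/Sat  1992: Mon/Sun  1993: Tue/Tue  1994: Wed/Wed  1995: Thu/Thu  1996: Sat/Fri  1997: Sun/Sun  1998: Mon/Mon  1999: Tue/Tue
Both conditions hold in: no year — 0.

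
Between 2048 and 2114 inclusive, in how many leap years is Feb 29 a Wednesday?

3

Leap years in 2048–2114: 16 of them.
Feb 29 weekday advances by 5 (mod 7) from one leap year to the next four years later (or differs when a century non-leap intervenes).
Leap-day weekdays: 2048:Sat 2052:Thu 2056:Tue 2060:Sun 2064:Fri 2068:Wed✓ 2072:Mon 2076:Sat 2080:Thu 2084:Tue 2088:Sun 2092:Fri 2096:Wed✓ 2104:Fri 2108:Wed✓ 2112:Mon
Wednesday: 2068, 2096, 2108 → 3.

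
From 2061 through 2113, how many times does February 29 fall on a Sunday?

Leap years in 2061–2113: 12 of them.
Feb 29 weekday advances by 5 (mod 7) from one leap year to the next four years later (or differs when a century non-leap intervenes).
Leap-day weekdays: 2064:Fri 2068:Wed 2072:Mon 2076:Sat 2080:Thu 2084:Tue 2088:Sun✓ 2092:Fri 2096:Wed 2104:Fri 2108:Wed 2112:Mon
Sunday: 2088 → 1.

1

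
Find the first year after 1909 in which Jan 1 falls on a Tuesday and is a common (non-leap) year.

Jan 1 advances by 2 weekdays after a leap year and by 1 after a common year.
1909: Jan 1 is Friday.
1910: Saturday
1911: Sunday
1912: Monday (leap)
1913: Wednesday
1914: Thursday
1915: Friday
1916: Saturday (leap)
1917: Monday
1918: Tuesday
1918 begins on a Tuesday and is a common year.

1918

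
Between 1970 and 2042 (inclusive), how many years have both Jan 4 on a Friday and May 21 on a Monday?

Check each year's weekday for Jan 4 and May 21:
  1970: Sun/Thu  1971: Mon/Fri  1972: Tue/Sun  1973: Thu/Mon  1974: Fri/Tue  1975: Sat/Wed  1976: Sun/Fri  1977: Tue/Sat  1978: Wed/Sun  1979: Thu/Mon  1980: Fri/Wed  1981: Sun/Thu  1982: Mon/Fri  1983: Tue/Sat  …(45 more)…  2029: Thu/Mon  2030: Fri/Tue  2031: Sat/Wed  2032: Sun/Fri  2033: Tue/Sat  2034: Wed/Sun  2035: Thu/Mon  2036: Fri/Wed  2037: Sun/Thu  2038: Mon/Fri  2039: Tue/Sat  2040: Wed/Mon  2041: Fri/Tue  2042: Sat/Wed
Both conditions hold in: no year — 0.

0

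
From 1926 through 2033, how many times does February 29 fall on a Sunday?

Leap years in 1926–2033: 27 of them.
Feb 29 weekday advances by 5 (mod 7) from one leap year to the next four years later (or differs when a century non-leap intervenes).
Leap-day weekdays: 1928:Wed 1932:Mon 1936:Sat 1940:Thu 1944:Tue 1948:Sun✓ 1952:Fri 1956:Wed 1960:Mon 1964:Sat 1968:Thu 1972:Tue 1976:Sun✓ 1980:Fri 1984:Wed 1988:Mon 1992:Sat 1996:Thu 2000:Tue 2004:Sun✓ 2008:Fri 2012:Wed 2016:Mon 2020:Sat 2024:Thu 2028:Tue 2032:Sun✓
Sunday: 1948, 1976, 2004, 2032 → 4.

4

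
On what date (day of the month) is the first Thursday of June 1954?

3

June 1, 1954 is a Tuesday, so the first Thursday is the 3rd.
The first Thursday is 3 + 0 = 3.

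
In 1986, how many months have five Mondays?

A month of length L has five Mondays iff its first Monday is on day ≤ L−28 (so day 1–3 in a 31-day month, 1–2 in a 30-day month, day 1 in a leap February).
Checking each month of 1986: Jan starts Wed (31d); Feb starts Sat (28d); Mar starts Sat (31d) ✓; Apr starts Tue (30d); May starts Thu (31d); Jun starts Sun (30d) ✓; Jul starts Tue (31d); Aug starts Fri (31d); Sep starts Mon (30d) ✓; Oct starts Wed (31d); Nov starts Sat (30d); Dec starts Mon (31d) ✓.
Five-Monday months: March, June, September, December → 4.

4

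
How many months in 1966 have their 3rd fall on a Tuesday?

Check the 3rd of each month of 1966: Jan 3: Mon, Feb 3: Thu, Mar 3: Thu, Apr 3: Sun, May 3: Tue, Jun 3: Fri, Jul 3: Sun, Aug 3: Wed, Sep 3: Sat, Oct 3: Mon, Nov 3: Thu, Dec 3: Sat.
Tuesday occurs in May — 1 month.

1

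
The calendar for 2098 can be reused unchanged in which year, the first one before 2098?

Two years share a calendar iff Jan 1 falls on the same weekday and both are leap or both are common. 2098: Jan 1 is Wednesday, common year.
2097: Jan 1 Tuesday, common
2096: Jan 1 Sunday, leap
2095: Jan 1 Saturday, common
2094: Jan 1 Friday, common
2093: Jan 1 Thursday, common
2092: Jan 1 Tuesday, leap
2091: Jan 1 Monday, common
2090: Jan 1 Sunday, common
2089: Jan 1 Saturday, common
2088: Jan 1 Thursday, leap
2087: Jan 1 Wednesday, common
2087 matches on both conditions.

2087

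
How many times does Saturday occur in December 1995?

December 1995 has 31 days and begins on Friday.
The first Saturday is December 2.
Saturdays fall on 2, 9, 16, 23, 30 — that's 5.

5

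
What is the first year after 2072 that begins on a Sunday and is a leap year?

Jan 1 advances by 2 weekdays after a leap year and by 1 after a common year.
2072: Jan 1 is Friday (leap).
2073: Sunday
2074: Monday
2075: Tuesday
2076: Wednesday (leap)
2077: Friday
2078: Saturday
2079: Sunday
2080: Monday (leap)
2081: Wednesday
2082: Thursday
2083: Friday
2084: Saturday (leap)
2085: Monday
2086: Tuesday
2087: Wednesday
2088: Thursday (leap)
2089: Saturday
2090: Sunday
2091: Monday
2092: Tuesday (leap)
2093: Thursday
2094: Friday
2095: Saturday
2096: Sunday (leap)
2096 begins on a Sunday and is a leap year.

2096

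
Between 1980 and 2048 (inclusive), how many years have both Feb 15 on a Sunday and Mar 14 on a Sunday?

2

Check each year's weekday for Feb 15 and Mar 14:
  1980: Fri/Fri  1981: Sun/Sat  1982: Mon/Sun  1983: Tue/Mon  1984: Wed/Wed  1985: Fri/Thu  1986: Sat/Fri  1987: Sun/Sat  1988: Mon/Mon  1989: Wed/Tue  1990: Thu/Wed  1991: Fri/Thu  1992: Sat/Sat  1993: Mon/Sun  …(41 more)…  2035: Thu/Wed  2036: Fri/Fri  2037: Sun/Sat  2038: Mon/Sun  2039: Tue/Mon  2040: Wed/Wed  2041: Fri/Thu  2042: Sat/Fri  2043: Sun/Sat  2044: Mon/Mon  2045: Wed/Tue  2046: Thu/Wed  2047: Fri/Thu  2048: Sat/Sat
Both conditions hold in: 2004, 2032 — 2.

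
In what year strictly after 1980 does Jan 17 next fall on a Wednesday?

1990

From one year to the next, a fixed date's weekday advances by 1, or by 2 when a Feb 29 lies between the two dates.
1980: January 17 is Thursday.
1981: Saturday (+2)
1982: Sunday (+1)
1983: Monday (+1)
1984: Tuesday (+1)
1985: Thursday (+2)
1986: Friday (+1)
1987: Saturday (+1)
1988: Sunday (+1)
1989: Tuesday (+2)
1990: Wednesday (+1)
Jan 17 falls on a Wednesday in 1990.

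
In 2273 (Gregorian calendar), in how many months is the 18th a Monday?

Check the 18th of each month of 2273: Jan 18: Sat, Feb 18: Tue, Mar 18: Tue, Apr 18: Fri, May 18: Sun, Jun 18: Wed, Jul 18: Fri, Aug 18: Mon, Sep 18: Thu, Oct 18: Sat, Nov 18: Tue, Dec 18: Thu.
Monday occurs in August — 1 month.

1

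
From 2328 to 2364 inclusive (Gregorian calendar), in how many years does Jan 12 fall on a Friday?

Track Jan 12's weekday year by year (advancing +1, or +2 across a Feb 29):
  2328: Thu  2329: Sat (+2)  2330: Sun (+1)  2331: Mon (+1)  2332: Tue (+1)
  2333: Thu (+2)  2334: Fri (+1) ✓  2335: Sat (+1)  2336: Sun (+1)  2337: Tue (+2)
  2338: Wed (+1)  2339: Thu (+1)  2340: Fri (+1) ✓  2341: Sun (+2)  … (9 more years) …
  2351: Fri (+1) ✓  2352: Sat (+1)  2353: Mon (+2)  2354: Tue (+1)  2355: Wed (+1)
  2356: Thu (+1)  2357: Sat (+2)  2358: Sun (+1)  2359: Mon (+1)  2360: Tue (+1)
  2361: Thu (+2)  2362: Fri (+1) ✓  2363: Sat (+1)  2364: Sun (+1)
Friday years: 2334, 2340, 2345, 2351, 2362 — 5 in total.

5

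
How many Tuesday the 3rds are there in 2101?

1

Check the 3rd of each month of 2101: Jan 3: Mon, Feb 3: Thu, Mar 3: Thu, Apr 3: Sun, May 3: Tue, Jun 3: Fri, Jul 3: Sun, Aug 3: Wed, Sep 3: Sat, Oct 3: Mon, Nov 3: Thu, Dec 3: Sat.
Tuesday occurs in May — 1 month.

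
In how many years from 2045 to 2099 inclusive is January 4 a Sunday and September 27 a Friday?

Check each year's weekday for January 4 and September 27:
  2045: Wed/Wed  2046: Thu/Thu  2047: Fri/Fri  2048: Sat/Sun  2049: Mon/Mon  2050: Tue/Tue  2051: Wed/Wed  2052: Thu/Fri  2053: Sat/Sat  2054: Sun/Sun  2055: Mon/Mon  2056: Tue/Wed  2057: Thu/Thu  2058: Fri/Fri  …(27 more)…  2086: Fri/Fri  2087: Sat/Sat  2088: Sun/Mon  2089: Tue/Tue  2090: Wed/Wed  2091: Thu/Thu  2092: Fri/Sat  2093: Sun/Sun  2094: Mon/Mon  2095: Tue/Tue  2096: Wed/Thu  2097: Fri/Fri  2098: Sat/Sat  2099: Sun/Sun
Both conditions hold in: no year — 0.

0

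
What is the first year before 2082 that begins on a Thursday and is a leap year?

Jan 1 advances by 2 weekdays after a leap year and by 1 after a common year.
2082: Jan 1 is Thursday.
2081: Wednesday
2080: Monday (leap)
2079: Sunday
2078: Saturday
2077: Friday
2076: Wednesday (leap)
2075: Tuesday
2074: Monday
2073: Sunday
2072: Friday (leap)
2071: Thursday
2070: Wednesday
2069: Tuesday
2068: Sunday (leap)
2067: Saturday
2066: Friday
2065: Thursday
2064: Tuesday (leap)
2063: Monday
2062: Sunday
2061: Saturday
2060: Thursday (leap)
2060 begins on a Thursday and is a leap year.

2060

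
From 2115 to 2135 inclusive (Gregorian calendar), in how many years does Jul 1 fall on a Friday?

3

Track Jul 1's weekday year by year (advancing +1, or +2 across a Feb 29):
  2115: Mon  2116: Wed (+2)  2117: Thu (+1)  2118: Fri (+1) ✓  2119: Sat (+1)
  2120: Mon (+2)  2121: Tue (+1)  2122: Wed (+1)  2123: Thu (+1)  2124: Sat (+2)
  2125: Sun (+1)  2126: Mon (+1)  2127: Tue (+1)  2128: Thu (+2)  2129: Fri (+1) ✓
  2130: Sat (+1)  2131: Sun (+1)  2132: Tue (+2)  2133: Wed (+1)  2134: Thu (+1)
  2135: Fri (+1) ✓
Friday years: 2118, 2129, 2135 — 3 in total.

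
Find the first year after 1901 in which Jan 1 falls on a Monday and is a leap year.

Jan 1 advances by 2 weekdays after a leap year and by 1 after a common year.
1901: Jan 1 is Tuesday.
1902: Wednesday
1903: Thursday
1904: Friday (leap)
1905: Sunday
1906: Monday
1907: Tuesday
1908: Wednesday (leap)
1909: Friday
1910: Saturday
1911: Sunday
1912: Monday (leap)
1912 begins on a Monday and is a leap year.

1912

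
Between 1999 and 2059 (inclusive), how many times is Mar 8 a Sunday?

8

Track Mar 8's weekday year by year (advancing +1, or +2 across a Feb 29):
  1999: Mon  2000: Wed (+2)  2001: Thu (+1)  2002: Fri (+1)  2003: Sat (+1)
  2004: Mon (+2)  2005: Tue (+1)  2006: Wed (+1)  2007: Thu (+1)  2008: Sat (+2)
  2009: Sun (+1) ✓  2010: Mon (+1)  2011: Tue (+1)  2012: Thu (+2)  … (33 more years) …
  2046: Thu (+1)  2047: Fri (+1)  2048: Sun (+2) ✓  2049: Mon (+1)  2050: Tue (+1)
  2051: Wed (+1)  2052: Fri (+2)  2053: Sat (+1)  2054: Sun (+1) ✓  2055: Mon (+1)
  2056: Wed (+2)  2057: Thu (+1)  2058: Fri (+1)  2059: Sat (+1)
Sunday years: 2009, 2015, 2020, 2026, 2037, 2043, 2048, 2054 — 8 in total.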